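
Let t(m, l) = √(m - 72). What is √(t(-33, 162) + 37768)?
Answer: √(37768 + I*√105) ≈ 194.34 + 0.026*I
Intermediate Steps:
t(m, l) = √(-72 + m)
√(t(-33, 162) + 37768) = √(√(-72 - 33) + 37768) = √(√(-105) + 37768) = √(I*√105 + 37768) = √(37768 + I*√105)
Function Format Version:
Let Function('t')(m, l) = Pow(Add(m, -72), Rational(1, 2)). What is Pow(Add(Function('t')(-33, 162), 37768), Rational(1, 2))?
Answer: Pow(Add(37768, Mul(I, Pow(105, Rational(1, 2)))), Rational(1, 2)) ≈ Add(194.34, Mul(0.026, I))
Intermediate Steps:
Function('t')(m, l) = Pow(Add(-72, m), Rational(1, 2))
Pow(Add(Function('t')(-33, 162), 37768), Rational(1, 2)) = Pow(Add(Pow(Add(-72, -33), Rational(1, 2)), 37768), Rational(1, 2)) = Pow(Add(Pow(-105, Rational(1, 2)), 37768), Rational(1, 2)) = Pow(Add(Mul(I, Pow(105, Rational(1, 2))), 37768), Rational(1, 2)) = Pow(Add(37768, Mul(I, Pow(105, Rational(1, 2)))), Rational(1, 2))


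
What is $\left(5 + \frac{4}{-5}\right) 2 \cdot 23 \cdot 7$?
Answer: $\frac{6762}{5} \approx 1352.4$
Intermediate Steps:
$\left(5 + \frac{4}{-5}\right) 2 \cdot 23 \cdot 7 = \left(5 + 4 \left(- \frac{1}{5}\right)\right) 2 \cdot 23 \cdot 7 = \left(5 - \frac{4}{5}\right) 2 \cdot 23 \cdot 7 = \frac{21}{5} \cdot 2 \cdot 23 \cdot 7 = \frac{42}{5} \cdot 23 \cdot 7 = \frac{966}{5} \cdot 7 = \frac{6762}{5}$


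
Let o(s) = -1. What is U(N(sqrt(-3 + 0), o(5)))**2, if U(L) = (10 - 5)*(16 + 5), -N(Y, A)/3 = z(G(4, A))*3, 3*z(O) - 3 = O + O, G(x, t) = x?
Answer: 11025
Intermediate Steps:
z(O) = 1 + 2*O/3 (z(O) = 1 + (O + O)/3 = 1 + (2*O)/3 = 1 + 2*O/3)
N(Y, A) = -33 (N(Y, A) = -3*(1 + (2/3)*4)*3 = -3*(1 + 8/3)*3 = -11*3 = -3*11 = -33)
U(L) = 105 (U(L) = 5*21 = 105)
U(N(sqrt(-3 + 0), o(5)))**2 = 105**2 = 11025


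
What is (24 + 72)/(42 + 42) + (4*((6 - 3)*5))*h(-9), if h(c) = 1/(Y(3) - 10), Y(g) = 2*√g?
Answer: -437/77 - 15*√3/11 ≈ -8.0372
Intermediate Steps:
h(c) = 1/(-10 + 2*√3) (h(c) = 1/(2*√3 - 10) = 1/(-10 + 2*√3))
(24 + 72)/(42 + 42) + (4*((6 - 3)*5))*h(-9) = (24 + 72)/(42 + 42) + (4*((6 - 3)*5))*(-5/44 - √3/44) = 96/84 + (4*(3*5))*(-5/44 - √3/44) = 96*(1/84) + (4*15)*(-5/44 - √3/44) = 8/7 + 60*(-5/44 - √3/44) = 8/7 + (-75/11 - 15*√3/11) = -437/77 - 15*√3/11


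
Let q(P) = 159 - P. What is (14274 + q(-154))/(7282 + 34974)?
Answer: 14587/42256 ≈ 0.34521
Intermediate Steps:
(14274 + q(-154))/(7282 + 34974) = (14274 + (159 - 1*(-154)))/(7282 + 34974) = (14274 + (159 + 154))/42256 = (14274 + 313)*(1/42256) = 14587*(1/42256) = 14587/42256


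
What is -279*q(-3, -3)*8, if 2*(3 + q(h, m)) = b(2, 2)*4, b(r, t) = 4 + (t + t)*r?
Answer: -46872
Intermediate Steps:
b(r, t) = 4 + 2*r*t (b(r, t) = 4 + (2*t)*r = 4 + 2*r*t)
q(h, m) = 21 (q(h, m) = -3 + ((4 + 2*2*2)*4)/2 = -3 + ((4 + 8)*4)/2 = -3 + (12*4)/2 = -3 + (½)*48 = -3 + 24 = 21)
-279*q(-3, -3)*8 = -5859*8 = -279*168 = -46872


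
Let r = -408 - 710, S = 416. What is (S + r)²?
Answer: 492804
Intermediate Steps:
r = -1118
(S + r)² = (416 - 1118)² = (-702)² = 492804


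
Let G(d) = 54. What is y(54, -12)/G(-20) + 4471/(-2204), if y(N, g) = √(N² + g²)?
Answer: -4471/2204 + √85/9 ≈ -1.0042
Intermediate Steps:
y(54, -12)/G(-20) + 4471/(-2204) = √(54² + (-12)²)/54 + 4471/(-2204) = √(2916 + 144)*(1/54) + 4471*(-1/2204) = √3060*(1/54) - 4471/2204 = (6*√85)*(1/54) - 4471/2204 = √85/9 - 4471/2204 = -4471/2204 + √85/9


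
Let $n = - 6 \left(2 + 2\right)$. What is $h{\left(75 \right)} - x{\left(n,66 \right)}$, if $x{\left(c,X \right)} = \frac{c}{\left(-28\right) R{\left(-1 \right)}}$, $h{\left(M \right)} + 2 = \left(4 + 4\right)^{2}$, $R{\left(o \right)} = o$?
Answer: $\frac{440}{7} \approx 62.857$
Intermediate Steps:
$h{\left(M \right)} = 62$ ($h{\left(M \right)} = -2 + \left(4 + 4\right)^{2} = -2 + 8^{2} = -2 + 64 = 62$)
$n = -24$ ($n = \left(-6\right) 4 = -24$)
$x{\left(c,X \right)} = \frac{c}{28}$ ($x{\left(c,X \right)} = \frac{c}{\left(-28\right) \left(-1\right)} = \frac{c}{28}$)
$h{\left(75 \right)} - x{\left(n,66 \right)} = 62 - \frac{1}{28} \left(-24\right) = 62 - - \frac{6}{7} = 62 + \frac{6}{7} = \frac{440}{7}$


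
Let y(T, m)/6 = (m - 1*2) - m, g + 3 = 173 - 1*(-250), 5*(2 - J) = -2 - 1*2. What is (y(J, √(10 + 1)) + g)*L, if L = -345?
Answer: -140760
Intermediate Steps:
J = 14/5 (J = 2 - (-2 - 1*2)/5 = 2 - (-2 - 2)/5 = 2 - ⅕*(-4) = 2 + ⅘ = 14/5 ≈ 2.8000)
g = 420 (g = -3 + (173 - 1*(-250)) = -3 + (173 + 250) = -3 + 423 = 420)
y(T, m) = -12 (y(T, m) = 6*((m - 1*2) - m) = 6*((m - 2) - m) = 6*((-2 + m) - m) = 6*(-2) = -12)
(y(J, √(10 + 1)) + g)*L = (-12 + 420)*(-345) = 408*(-345) = -140760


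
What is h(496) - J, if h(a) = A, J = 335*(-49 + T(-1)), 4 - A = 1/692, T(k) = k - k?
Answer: 11361947/692 ≈ 16419.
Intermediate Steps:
T(k) = 0
A = 2767/692 (A = 4 - 1/692 = 2767/692 ≈ 3.9986)
J = -16415 (J = 335*(-49 + 0) = 335*(-49) = -16415)
h(a) = 2767/692
h(496) - J = 2767/692 - 1*(-16415) = 2767/692 + 16415 = 11361947/692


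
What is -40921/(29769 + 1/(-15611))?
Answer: -638817731/464723858 ≈ -1.3746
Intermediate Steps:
-40921/(29769 + 1/(-15611)) = -40921/(29769 - 1/15611) = -40921/464723858/15611 = -40921*15611/464723858 = -638817731/464723858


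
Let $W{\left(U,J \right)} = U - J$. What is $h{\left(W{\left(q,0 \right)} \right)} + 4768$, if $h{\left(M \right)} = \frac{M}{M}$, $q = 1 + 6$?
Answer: $4769$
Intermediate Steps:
$q = 7$
$h{\left(M \right)} = 1$
$h{\left(W{\left(q,0 \right)} \right)} + 4768 = 1 + 4768 = 4769$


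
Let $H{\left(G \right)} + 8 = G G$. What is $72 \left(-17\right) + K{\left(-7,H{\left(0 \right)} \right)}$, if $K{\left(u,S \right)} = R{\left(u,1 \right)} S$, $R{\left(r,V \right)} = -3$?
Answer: $-1200$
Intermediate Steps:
$H{\left(G \right)} = -8 + G^{2}$ ($H{\left(G \right)} = -8 + G G = -8 + G^{2}$)
$K{\left(u,S \right)} = - 3 S$
$72 \left(-17\right) + K{\left(-7,H{\left(0 \right)} \right)} = 72 \left(-17\right) - 3 \left(-8 + 0^{2}\right) = -1224 - 3 \left(-8 + 0\right) = -1224 - -24 = -1224 + 24 = -1200$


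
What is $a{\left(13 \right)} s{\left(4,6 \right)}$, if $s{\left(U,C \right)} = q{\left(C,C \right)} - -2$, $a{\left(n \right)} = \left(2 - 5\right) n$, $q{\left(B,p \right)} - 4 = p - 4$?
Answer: $-312$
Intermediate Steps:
$q{\left(B,p \right)} = p$ ($q{\left(B,p \right)} = 4 + \left(p - 4\right) = 4 + \left(-4 + p\right) = p$)
$a{\left(n \right)} = - 3 n$
$s{\left(U,C \right)} = 2 + C$ ($s{\left(U,C \right)} = C - -2 = C + 2 = 2 + C$)
$a{\left(13 \right)} s{\left(4,6 \right)} = \left(-3\right) 13 \left(2 + 6\right) = \left(-39\right) 8 = -312$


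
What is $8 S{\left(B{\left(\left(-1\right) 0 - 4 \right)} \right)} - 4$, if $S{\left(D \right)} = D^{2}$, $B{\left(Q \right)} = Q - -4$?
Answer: $-4$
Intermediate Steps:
$B{\left(Q \right)} = 4 + Q$ ($B{\left(Q \right)} = Q + 4 = 4 + Q$)
$8 S{\left(B{\left(\left(-1\right) 0 - 4 \right)} \right)} - 4 = 8 \left(4 - 4\right)^{2} - 4 = 8 \cdot 0^{2} - 4 = 8 \cdot 0 - 4 = 0 - 4 = -4$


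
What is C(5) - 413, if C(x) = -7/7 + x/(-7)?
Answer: -2903/7 ≈ -414.71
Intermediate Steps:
C(x) = -1 - x/7 (C(x) = -7*⅐ + x*(-⅐) = -1 - x/7)
C(5) - 413 = (-1 - ⅐*5) - 413 = (-1 - 5/7) - 413 = -12/7 - 413 = -2903/7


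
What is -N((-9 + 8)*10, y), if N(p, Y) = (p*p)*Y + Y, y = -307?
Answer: 31007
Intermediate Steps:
N(p, Y) = Y + Y*p**2 (N(p, Y) = p**2*Y + Y = Y*p**2 + Y = Y + Y*p**2)
-N((-9 + 8)*10, y) = -(-307)*(1 + ((-9 + 8)*10)**2) = -(-307)*(1 + (-1*10)**2) = -(-307)*(1 + (-10)**2) = -(-307)*(1 + 100) = -(-307)*101 = -1*(-31007) = 31007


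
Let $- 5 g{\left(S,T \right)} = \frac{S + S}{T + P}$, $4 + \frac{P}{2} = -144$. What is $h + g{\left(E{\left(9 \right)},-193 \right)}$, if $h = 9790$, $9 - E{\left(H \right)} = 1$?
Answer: $\frac{23936566}{2445} \approx 9790.0$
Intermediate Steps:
$P = -296$ ($P = -8 + 2 \left(-144\right) = -8 - 288 = -296$)
$E{\left(H \right)} = 8$ ($E{\left(H \right)} = 9 - 1 = 8$)
$g{\left(S,T \right)} = - \frac{2 S}{5 \left(-296 + T\right)}$ ($g{\left(S,T \right)} = - \frac{\left(S + S\right) \frac{1}{T - 296}}{5} = - \frac{2 S \frac{1}{-296 + T}}{5} = - \frac{2 S}{5 \left(-296 + T\right)}$)
$h + g{\left(E{\left(9 \right)},-193 \right)} = 9790 - \frac{16}{-1480 + 5 \left(-193\right)} = 9790 - \frac{16}{-1480 - 965} = 9790 - \frac{16}{-2445} = 9790 - 16 \left(- \frac{1}{2445}\right) = 9790 + \frac{16}{2445} = \frac{23936566}{2445}$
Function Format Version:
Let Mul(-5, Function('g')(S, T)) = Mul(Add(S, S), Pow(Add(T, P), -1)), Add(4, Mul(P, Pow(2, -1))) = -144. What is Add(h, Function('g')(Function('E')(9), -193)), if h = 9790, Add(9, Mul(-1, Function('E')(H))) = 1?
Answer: Rational(23936566, 2445) ≈ 9790.0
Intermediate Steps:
P = -296 (P = Add(-8, Mul(2, -144)) = Add(-8, -288) = -296)
Function('E')(H) = 8 (Function('E')(H) = Add(9, Mul(-1, 1)) = Add(9, -1) = 8)
Function('g')(S, T) = Mul(Rational(-2, 5), S, Pow(Add(-296, T), -1)) (Function('g')(S, T) = Mul(Rational(-1, 5), Mul(Add(S, S), Pow(Add(T, -296), -1))) = Mul(Rational(-1, 5), Mul(Mul(2, S), Pow(Add(-296, T), -1))) = Mul(Rational(-1, 5), Mul(2, S, Pow(Add(-296, T), -1))) = Mul(Rational(-2, 5), S, Pow(Add(-296, T), -1)))
Add(h, Function('g')(Function('E')(9), -193)) = Add(9790, Mul(-2, 8, Pow(Add(-1480, Mul(5, -193)), -1))) = Add(9790, Mul(-2, 8, Pow(Add(-1480, -965), -1))) = Add(9790, Mul(-2, 8, Pow(-2445, -1))) = Add(9790, Mul(-2, 8, Rational(-1, 2445))) = Add(9790, Rational(16, 2445)) = Rational(23936566, 2445)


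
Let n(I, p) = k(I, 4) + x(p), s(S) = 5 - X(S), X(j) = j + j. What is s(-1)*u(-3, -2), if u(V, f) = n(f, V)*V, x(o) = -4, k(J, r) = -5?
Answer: 189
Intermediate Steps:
X(j) = 2*j
s(S) = 5 - 2*S
n(I, p) = -9 (n(I, p) = -5 - 4 = -9)
u(V, f) = -9*V
s(-1)*u(-3, -2) = (5 - 2*(-1))*(-9*(-3)) = (5 + 2)*27 = 7*27 = 189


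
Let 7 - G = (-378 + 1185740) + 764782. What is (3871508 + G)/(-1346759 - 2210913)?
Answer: -1921371/3557672 ≈ -0.54006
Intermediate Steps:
G = -1950137 (G = 7 - ((-378 + 1185740) + 764782) = 7 - (1185362 + 764782) = 7 - 1*1950144 = 7 - 1950144 = -1950137)
(3871508 + G)/(-1346759 - 2210913) = (3871508 - 1950137)/(-1346759 - 2210913) = 1921371/(-3557672) = 1921371*(-1/3557672) = -1921371/3557672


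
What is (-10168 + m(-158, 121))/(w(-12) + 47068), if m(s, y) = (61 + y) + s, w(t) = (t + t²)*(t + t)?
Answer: -2536/10975 ≈ -0.23107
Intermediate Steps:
w(t) = 2*t*(t + t²) (w(t) = (t + t²)*(2*t) = 2*t*(t + t²))
m(s, y) = 61 + s + y
(-10168 + m(-158, 121))/(w(-12) + 47068) = (-10168 + (61 - 158 + 121))/(2*(-12)²*(1 - 12) + 47068) = (-10168 + 24)/(2*144*(-11) + 47068) = -10144/(-3168 + 47068) = -10144/43900 = -10144*1/43900 = -2536/10975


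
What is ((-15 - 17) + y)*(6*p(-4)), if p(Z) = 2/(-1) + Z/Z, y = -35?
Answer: 402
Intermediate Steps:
p(Z) = -1 (p(Z) = 2*(-1) + 1 = -2 + 1 = -1)
((-15 - 17) + y)*(6*p(-4)) = ((-15 - 17) - 35)*(6*(-1)) = (-32 - 35)*(-6) = -67*(-6) = 402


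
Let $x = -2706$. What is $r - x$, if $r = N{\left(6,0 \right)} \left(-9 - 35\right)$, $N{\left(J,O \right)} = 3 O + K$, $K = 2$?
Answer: $2618$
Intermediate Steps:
$N{\left(J,O \right)} = 2 + 3 O$ ($N{\left(J,O \right)} = 3 O + 2 = 2 + 3 O$)
$r = -88$ ($r = \left(2 + 3 \cdot 0\right) \left(-9 - 35\right) = \left(2 + 0\right) \left(-44\right) = 2 \left(-44\right) = -88$)
$r - x = -88 - -2706 = -88 + 2706 = 2618$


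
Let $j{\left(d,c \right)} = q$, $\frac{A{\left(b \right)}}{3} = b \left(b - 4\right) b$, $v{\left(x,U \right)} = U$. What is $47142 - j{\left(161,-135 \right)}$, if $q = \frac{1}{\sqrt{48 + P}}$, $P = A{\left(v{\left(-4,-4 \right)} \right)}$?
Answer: $47142 + \frac{i \sqrt{21}}{84} \approx 47142.0 + 0.054554 i$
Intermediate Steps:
$A{\left(b \right)} = 3 b^{2} \left(-4 + b\right)$ ($A{\left(b \right)} = 3 b \left(b - 4\right) b = 3 b \left(-4 + b\right) b = 3 b^{2} \left(-4 + b\right)$)
$P = -384$ ($P = 3 \left(-4\right)^{2} \left(-4 - 4\right) = 3 \cdot 16 \left(-8\right) = -384$)
$q = - \frac{i \sqrt{21}}{84}$ ($q = \frac{1}{\sqrt{48 - 384}} = \frac{1}{\sqrt{-336}} = \frac{1}{4 i \sqrt{21}} = - \frac{i \sqrt{21}}{84} \approx - 0.054554 i$)
$j{\left(d,c \right)} = - \frac{i \sqrt{21}}{84}$
$47142 - j{\left(161,-135 \right)} = 47142 - - \frac{i \sqrt{21}}{84} = 47142 + \frac{i \sqrt{21}}{84}$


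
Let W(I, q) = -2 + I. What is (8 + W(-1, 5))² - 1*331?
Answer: -306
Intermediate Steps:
(8 + W(-1, 5))² - 1*331 = (8 + (-2 - 1))² - 1*331 = (8 - 3)² - 331 = 5² - 331 = 25 - 331 = -306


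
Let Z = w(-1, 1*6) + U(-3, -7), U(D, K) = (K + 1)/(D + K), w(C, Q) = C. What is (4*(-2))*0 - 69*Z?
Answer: 138/5 ≈ 27.600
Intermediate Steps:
U(D, K) = (1 + K)/(D + K)
Z = -2/5 (Z = -1 + (1 - 7)/(-3 - 7) = -1 - 6/(-10) = -1 - 1/10*(-6) = -1 + 3/5 = -2/5 ≈ -0.40000)
(4*(-2))*0 - 69*Z = (4*(-2))*0 - 69*(-2/5) = -8*0 + 138/5 = 0 + 138/5 = 138/5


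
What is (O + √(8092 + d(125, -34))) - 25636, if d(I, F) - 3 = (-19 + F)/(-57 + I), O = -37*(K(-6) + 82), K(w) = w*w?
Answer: -30002 + √9356919/34 ≈ -29912.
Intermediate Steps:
K(w) = w²
O = -4366 (O = -37*((-6)² + 82) = -37*(36 + 82) = -37*118 = -4366)
d(I, F) = 3 + (-19 + F)/(-57 + I)
(O + √(8092 + d(125, -34))) - 25636 = (-4366 + √(8092 + (-190 - 34 + 3*125)/(-57 + 125))) - 25636 = (-4366 + √(8092 + (-190 - 34 + 375)/68)) - 25636 = (-4366 + √(8092 + (1/68)*151)) - 25636 = (-4366 + √(8092 + 151/68)) - 25636 = (-4366 + √(550407/68)) - 25636 = (-4366 + √9356919/34) - 25636 = -30002 + √9356919/34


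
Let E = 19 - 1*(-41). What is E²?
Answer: 3600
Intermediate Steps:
E = 60 (E = 19 + 41 = 60)
E² = 60² = 3600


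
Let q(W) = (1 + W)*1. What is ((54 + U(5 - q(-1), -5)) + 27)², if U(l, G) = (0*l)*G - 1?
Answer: 6400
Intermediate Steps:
q(W) = 1 + W
U(l, G) = -1 (U(l, G) = 0*G - 1 = 0 - 1 = -1)
((54 + U(5 - q(-1), -5)) + 27)² = ((54 - 1) + 27)² = (53 + 27)² = 80² = 6400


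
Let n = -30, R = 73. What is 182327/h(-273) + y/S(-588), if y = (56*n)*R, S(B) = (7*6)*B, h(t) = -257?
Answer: -26614459/37779 ≈ -704.48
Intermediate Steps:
S(B) = 42*B
y = -122640 (y = (56*(-30))*73 = -1680*73 = -122640)
182327/h(-273) + y/S(-588) = 182327/(-257) - 122640/(42*(-588)) = 182327*(-1/257) - 122640/(-24696) = -182327/257 - 122640*(-1/24696) = -182327/257 + 730/147 = -26614459/37779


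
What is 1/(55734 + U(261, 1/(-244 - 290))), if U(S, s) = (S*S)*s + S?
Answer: 178/9944403 ≈ 1.7900e-5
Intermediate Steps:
U(S, s) = S + s*S**2 (U(S, s) = S**2*s + S = s*S**2 + S = S + s*S**2)
1/(55734 + U(261, 1/(-244 - 290))) = 1/(55734 + 261*(1 + 261/(-244 - 290))) = 1/(55734 + 261*(1 + 261/(-534))) = 1/(55734 + 261*(1 + 261*(-1/534))) = 1/(55734 + 261*(1 - 87/178)) = 1/(55734 + 261*(91/178)) = 1/(55734 + 23751/178) = 1/(9944403/178) = 178/9944403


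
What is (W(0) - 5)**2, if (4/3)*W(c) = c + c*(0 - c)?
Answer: 25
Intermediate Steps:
W(c) = -3*c**2/4 + 3*c/4 (W(c) = 3*(c + c*(0 - c))/4 = 3*(c + c*(-c))/4 = 3*(c - c**2)/4 = -3*c**2/4 + 3*c/4)
(W(0) - 5)**2 = ((3/4)*0*(1 - 1*0) - 5)**2 = ((3/4)*0*(1 + 0) - 5)**2 = ((3/4)*0*1 - 5)**2 = (0 - 5)**2 = (-5)**2 = 25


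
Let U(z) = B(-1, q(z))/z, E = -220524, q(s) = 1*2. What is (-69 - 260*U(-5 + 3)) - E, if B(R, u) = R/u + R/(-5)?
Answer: 220416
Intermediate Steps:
q(s) = 2
B(R, u) = -R/5 + R/u (B(R, u) = R/u + R*(-1/5) = R/u - R/5 = -R/5 + R/u)
U(z) = -3/(10*z) (U(z) = (-1/5*(-1) - 1/2)/z = (1/5 - 1*1/2)/z = (1/5 - 1/2)/z = -3/(10*z))
(-69 - 260*U(-5 + 3)) - E = (-69 - (-78)/(-5 + 3)) - 1*(-220524) = (-69 - (-78)/(-2)) + 220524 = (-69 - (-78)*(-1)/2) + 220524 = (-69 - 260*3/20) + 220524 = (-69 - 39) + 220524 = -108 + 220524 = 220416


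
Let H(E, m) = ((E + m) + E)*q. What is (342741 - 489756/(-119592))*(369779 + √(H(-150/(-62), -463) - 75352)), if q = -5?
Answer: 1263090227756201/9966 + 3415797619*I*√70211807/308946 ≈ 1.2674e+11 + 9.2643e+7*I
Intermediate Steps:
H(E, m) = -10*E - 5*m (H(E, m) = ((E + m) + E)*(-5) = (m + 2*E)*(-5) = -10*E - 5*m)
(342741 - 489756/(-119592))*(369779 + √(H(-150/(-62), -463) - 75352)) = (342741 - 489756/(-119592))*(369779 + √((-(-1500)/(-62) - 5*(-463)) - 75352)) = (342741 - 489756*(-1/119592))*(369779 + √((-(-1500)*(-1)/62 + 2315) - 75352)) = (342741 + 40813/9966)*(369779 + √((-10*75/31 + 2315) - 75352)) = 3415797619*(369779 + √((-750/31 + 2315) - 75352))/9966 = 3415797619*(369779 + √(71015/31 - 75352))/9966 = 3415797619*(369779 + √(-2264897/31))/9966 = 3415797619*(369779 + I*√70211807/31)/9966 = 1263090227756201/9966 + 3415797619*I*√70211807/308946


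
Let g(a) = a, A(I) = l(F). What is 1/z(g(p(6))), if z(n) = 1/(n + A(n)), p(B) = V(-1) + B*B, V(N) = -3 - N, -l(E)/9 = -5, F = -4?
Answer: 79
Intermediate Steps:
l(E) = 45 (l(E) = -9*(-5) = 45)
A(I) = 45
p(B) = -2 + B**2 (p(B) = (-3 - 1*(-1)) + B*B = (-3 + 1) + B**2 = -2 + B**2)
z(n) = 1/(45 + n) (z(n) = 1/(n + 45) = 1/(45 + n))
1/z(g(p(6))) = 1/(1/(45 + (-2 + 6**2))) = 1/(1/(45 + (-2 + 36))) = 1/(1/(45 + 34)) = 1/(1/79) = 79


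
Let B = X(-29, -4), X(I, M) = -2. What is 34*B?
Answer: -68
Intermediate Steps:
B = -2
34*B = 34*(-2) = -68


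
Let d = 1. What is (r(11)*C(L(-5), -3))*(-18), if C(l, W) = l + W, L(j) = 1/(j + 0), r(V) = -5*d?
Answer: -288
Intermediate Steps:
r(V) = -5 (r(V) = -5*1 = -5)
L(j) = 1/j
C(l, W) = W + l
(r(11)*C(L(-5), -3))*(-18) = -5*(-3 + 1/(-5))*(-18) = -5*(-3 - 1/5)*(-18) = -5*(-16/5)*(-18) = 16*(-18) = -288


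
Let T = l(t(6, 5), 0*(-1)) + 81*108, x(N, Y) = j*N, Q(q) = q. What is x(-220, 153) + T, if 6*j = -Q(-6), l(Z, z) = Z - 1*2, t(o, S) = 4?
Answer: 8530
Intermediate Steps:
l(Z, z) = -2 + Z (l(Z, z) = Z - 2 = -2 + Z)
j = 1 (j = (-1*(-6))/6 = (⅙)*6 = 1)
x(N, Y) = N (x(N, Y) = 1*N = N)
T = 8750 (T = (-2 + 4) + 81*108 = 2 + 8748 = 8750)
x(-220, 153) + T = -220 + 8750 = 8530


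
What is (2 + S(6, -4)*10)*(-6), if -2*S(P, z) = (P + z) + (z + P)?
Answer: 108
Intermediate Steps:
S(P, z) = -P - z (S(P, z) = -((P + z) + (z + P))/2 = -((P + z) + (P + z))/2 = -(2*P + 2*z)/2 = -P - z)
(2 + S(6, -4)*10)*(-6) = (2 + (-1*6 - 1*(-4))*10)*(-6) = (2 + (-6 + 4)*10)*(-6) = (2 - 2*10)*(-6) = (2 - 20)*(-6) = -18*(-6) = 108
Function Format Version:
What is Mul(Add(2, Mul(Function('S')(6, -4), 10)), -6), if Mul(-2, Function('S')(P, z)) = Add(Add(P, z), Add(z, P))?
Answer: 108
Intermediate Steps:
Function('S')(P, z) = Add(Mul(-1, P), Mul(-1, z)) (Function('S')(P, z) = Mul(Rational(-1, 2), Add(Add(P, z), Add(z, P))) = Mul(Rational(-1, 2), Add(Add(P, z), Add(P, z))) = Mul(Rational(-1, 2), Add(Mul(2, P), Mul(2, z))) = Add(Mul(-1, P), Mul(-1, z)))
Mul(Add(2, Mul(Function('S')(6, -4), 10)), -6) = Mul(Add(2, Mul(Add(Mul(-1, 6), Mul(-1, -4)), 10)), -6) = Mul(Add(2, Mul(Add(-6, 4), 10)), -6) = Mul(Add(2, Mul(-2, 10)), -6) = Mul(Add(2, -20), -6) = Mul(-18, -6) = 108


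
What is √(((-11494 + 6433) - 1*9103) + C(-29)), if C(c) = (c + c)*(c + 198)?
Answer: I*√23966 ≈ 154.81*I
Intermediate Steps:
C(c) = 2*c*(198 + c) (C(c) = (2*c)*(198 + c) = 2*c*(198 + c))
√(((-11494 + 6433) - 1*9103) + C(-29)) = √(((-11494 + 6433) - 1*9103) + 2*(-29)*(198 - 29)) = √((-5061 - 9103) + 2*(-29)*169) = √(-14164 - 9802) = √(-23966) = I*√23966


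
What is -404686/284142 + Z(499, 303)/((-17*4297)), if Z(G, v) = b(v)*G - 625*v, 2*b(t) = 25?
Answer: 22475147911/20756288958 ≈ 1.0828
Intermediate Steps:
b(t) = 25/2 (b(t) = (½)*25 = 25/2)
Z(G, v) = -625*v + 25*G/2 (Z(G, v) = 25*G/2 - 625*v = -625*v + 25*G/2)
-404686/284142 + Z(499, 303)/((-17*4297)) = -404686/284142 + (-625*303 + (25/2)*499)/((-17*4297)) = -404686*1/284142 + (-189375 + 12475/2)/(-73049) = -202343/142071 - 366275/2*(-1/73049) = -202343/142071 + 366275/146098 = 22475147911/20756288958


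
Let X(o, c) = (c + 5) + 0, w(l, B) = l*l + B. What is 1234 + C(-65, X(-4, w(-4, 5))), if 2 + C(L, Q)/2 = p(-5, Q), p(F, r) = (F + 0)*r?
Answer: 970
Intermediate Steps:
w(l, B) = B + l² (w(l, B) = l² + B = B + l²)
X(o, c) = 5 + c (X(o, c) = (5 + c) + 0 = 5 + c)
p(F, r) = F*r
C(L, Q) = -4 - 10*Q (C(L, Q) = -4 + 2*(-5*Q) = -4 - 10*Q)
1234 + C(-65, X(-4, w(-4, 5))) = 1234 + (-4 - 10*(5 + (5 + (-4)²))) = 1234 + (-4 - 10*(5 + (5 + 16))) = 1234 + (-4 - 10*(5 + 21)) = 1234 + (-4 - 10*26) = 1234 + (-4 - 260) = 1234 - 264 = 970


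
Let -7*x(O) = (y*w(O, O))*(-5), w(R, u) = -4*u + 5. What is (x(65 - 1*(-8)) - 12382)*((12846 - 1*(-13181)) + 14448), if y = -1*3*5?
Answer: -376700825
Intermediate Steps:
y = -15 (y = -3*5 = -15)
w(R, u) = 5 - 4*u
x(O) = -375/7 + 300*O/7 (x(O) = -(-15*(5 - 4*O))*(-5)/7 = -(-75 + 60*O)*(-5)/7 = -(375 - 300*O)/7 = -375/7 + 300*O/7)
(x(65 - 1*(-8)) - 12382)*((12846 - 1*(-13181)) + 14448) = ((-375/7 + 300*(65 - 1*(-8))/7) - 12382)*((12846 - 1*(-13181)) + 14448) = ((-375/7 + 300*(65 + 8)/7) - 12382)*((12846 + 13181) + 14448) = ((-375/7 + (300/7)*73) - 12382)*(26027 + 14448) = ((-375/7 + 21900/7) - 12382)*40475 = (3075 - 12382)*40475 = -9307*40475 = -376700825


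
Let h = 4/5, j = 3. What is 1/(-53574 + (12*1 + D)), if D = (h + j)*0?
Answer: -1/53562 ≈ -1.8670e-5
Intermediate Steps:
h = ⅘ (h = 4*(⅕) = ⅘ ≈ 0.80000)
D = 0 (D = (⅘ + 3)*0 = (19/5)*0 = 0)
1/(-53574 + (12*1 + D)) = 1/(-53574 + (12*1 + 0)) = 1/(-53574 + (12 + 0)) = 1/(-53574 + 12) = 1/(-53562) = -1/53562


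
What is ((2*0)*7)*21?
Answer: 0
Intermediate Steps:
((2*0)*7)*21 = (0*7)*21 = 0*21 = 0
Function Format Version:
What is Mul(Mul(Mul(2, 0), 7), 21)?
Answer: 0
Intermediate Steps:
Mul(Mul(Mul(2, 0), 7), 21) = Mul(Mul(0, 7), 21) = Mul(0, 21) = 0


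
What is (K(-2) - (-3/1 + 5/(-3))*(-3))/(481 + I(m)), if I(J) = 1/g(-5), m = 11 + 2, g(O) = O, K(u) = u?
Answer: -20/601 ≈ -0.033278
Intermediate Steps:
m = 13
I(J) = -⅕ (I(J) = 1/(-5) = -⅕)
(K(-2) - (-3/1 + 5/(-3))*(-3))/(481 + I(m)) = (-2 - (-3/1 + 5/(-3))*(-3))/(481 - ⅕) = (-2 - (-3*1 + 5*(-⅓))*(-3))/(2404/5) = (-2 - (-3 - 5/3)*(-3))*(5/2404) = (-2 - 1*(-14/3)*(-3))*(5/2404) = (-2 + (14/3)*(-3))*(5/2404) = (-2 - 14)*(5/2404) = -16*5/2404 = -20/601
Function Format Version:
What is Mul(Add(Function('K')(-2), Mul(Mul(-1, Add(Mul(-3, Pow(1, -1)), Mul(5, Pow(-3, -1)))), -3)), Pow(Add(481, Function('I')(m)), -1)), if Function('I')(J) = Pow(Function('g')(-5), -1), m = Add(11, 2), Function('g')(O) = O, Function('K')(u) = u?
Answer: Rational(-20, 601) ≈ -0.033278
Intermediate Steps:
m = 13
Function('I')(J) = Rational(-1, 5) (Function('I')(J) = Pow(-5, -1) = Rational(-1, 5))
Mul(Add(Function('K')(-2), Mul(Mul(-1, Add(Mul(-3, Pow(1, -1)), Mul(5, Pow(-3, -1)))), -3)), Pow(Add(481, Function('I')(m)), -1)) = Mul(Add(-2, Mul(Mul(-1, Add(Mul(-3, Pow(1, -1)), Mul(5, Pow(-3, -1)))), -3)), Pow(Add(481, Rational(-1, 5)), -1)) = Mul(Add(-2, Mul(Mul(-1, Add(Mul(-3, 1), Mul(5, Rational(-1, 3)))), -3)), Pow(Rational(2404, 5), -1)) = Mul(Add(-2, Mul(Mul(-1, Add(-3, Rational(-5, 3))), -3)), Rational(5, 2404)) = Mul(Add(-2, Mul(Mul(-1, Rational(-14, 3)), -3)), Rational(5, 2404)) = Mul(Add(-2, Mul(Rational(14, 3), -3)), Rational(5, 2404)) = Mul(Add(-2, -14), Rational(5, 2404)) = Mul(-16, Rational(5, 2404)) = Rational(-20, 601)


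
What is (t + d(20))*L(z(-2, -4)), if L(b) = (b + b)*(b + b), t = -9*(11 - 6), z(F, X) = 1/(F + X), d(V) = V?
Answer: -25/9 ≈ -2.7778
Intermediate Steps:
t = -45 (t = -9*5 = -45)
L(b) = 4*b**2 (L(b) = (2*b)*(2*b) = 4*b**2)
(t + d(20))*L(z(-2, -4)) = (-45 + 20)*(4*(1/(-2 - 4))**2) = -100*(1/(-6))**2 = -100*(-1/6)**2 = -100/36 = -25*1/9 = -25/9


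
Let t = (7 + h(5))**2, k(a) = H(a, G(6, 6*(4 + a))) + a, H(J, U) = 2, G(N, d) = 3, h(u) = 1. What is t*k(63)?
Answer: 4160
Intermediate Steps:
k(a) = 2 + a
t = 64 (t = (7 + 1)**2 = 8**2 = 64)
t*k(63) = 64*(2 + 63) = 64*65 = 4160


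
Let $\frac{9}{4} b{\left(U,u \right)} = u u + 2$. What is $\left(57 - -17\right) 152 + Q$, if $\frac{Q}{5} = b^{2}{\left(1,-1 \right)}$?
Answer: $\frac{101312}{9} \approx 11257.0$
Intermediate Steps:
$b{\left(U,u \right)} = \frac{8}{9} + \frac{4 u^{2}}{9}$ ($b{\left(U,u \right)} = \frac{4 \left(u u + 2\right)}{9} = \frac{4 \left(u^{2} + 2\right)}{9} = \frac{4 \left(2 + u^{2}\right)}{9} = \frac{8}{9} + \frac{4 u^{2}}{9}$)
$Q = \frac{80}{9}$ ($Q = 5 \left(\frac{8}{9} + \frac{4 \left(-1\right)^{2}}{9}\right)^{2} = 5 \left(\frac{8}{9} + \frac{4}{9} \cdot 1\right)^{2} = 5 \left(\frac{8}{9} + \frac{4}{9}\right)^{2} = 5 \left(\frac{4}{3}\right)^{2} = 5 \cdot \frac{16}{9} = \frac{80}{9} \approx 8.8889$)
$\left(57 - -17\right) 152 + Q = \left(57 - -17\right) 152 + \frac{80}{9} = \left(57 + 17\right) 152 + \frac{80}{9} = 74 \cdot 152 + \frac{80}{9} = 11248 + \frac{80}{9} = \frac{101312}{9}$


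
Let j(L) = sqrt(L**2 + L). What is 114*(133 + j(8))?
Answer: 15162 + 684*sqrt(2) ≈ 16129.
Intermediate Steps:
j(L) = sqrt(L + L**2)
114*(133 + j(8)) = 114*(133 + sqrt(8*(1 + 8))) = 114*(133 + sqrt(8*9)) = 114*(133 + sqrt(72)) = 114*(133 + 6*sqrt(2)) = 15162 + 684*sqrt(2)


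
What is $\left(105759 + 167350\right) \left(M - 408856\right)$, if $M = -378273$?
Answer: $-214972014061$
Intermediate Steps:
$\left(105759 + 167350\right) \left(M - 408856\right) = \left(105759 + 167350\right) \left(-378273 - 408856\right) = 273109 \left(-787129\right) = -214972014061$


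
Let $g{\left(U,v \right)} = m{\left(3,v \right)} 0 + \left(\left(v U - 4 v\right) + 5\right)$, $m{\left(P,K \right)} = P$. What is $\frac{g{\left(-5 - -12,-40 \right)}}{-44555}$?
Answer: $\frac{23}{8911} \approx 0.0025811$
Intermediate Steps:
$g{\left(U,v \right)} = 5 - 4 v + U v$ ($g{\left(U,v \right)} = 3 \cdot 0 + \left(\left(v U - 4 v\right) + 5\right) = 0 + \left(\left(U v - 4 v\right) + 5\right) = 0 + \left(\left(- 4 v + U v\right) + 5\right) = 0 + \left(5 - 4 v + U v\right) = 5 - 4 v + U v$)
$\frac{g{\left(-5 - -12,-40 \right)}}{-44555} = \frac{5 - -160 + \left(-5 - -12\right) \left(-40\right)}{-44555} = \left(5 + 160 + \left(-5 + 12\right) \left(-40\right)\right) \left(- \frac{1}{44555}\right) = \left(5 + 160 + 7 \left(-40\right)\right) \left(- \frac{1}{44555}\right) = \left(5 + 160 - 280\right) \left(- \frac{1}{44555}\right) = \left(-115\right) \left(- \frac{1}{44555}\right) = \frac{23}{8911}$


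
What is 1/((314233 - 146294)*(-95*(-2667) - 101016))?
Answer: 1/25585338711 ≈ 3.9085e-11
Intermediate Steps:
1/((314233 - 146294)*(-95*(-2667) - 101016)) = 1/(167939*(253365 - 101016)) = 1/(167939*152349) = 1/25585338711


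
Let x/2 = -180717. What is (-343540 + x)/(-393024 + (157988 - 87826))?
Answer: 352487/161431 ≈ 2.1835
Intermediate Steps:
x = -361434 (x = 2*(-180717) = -361434)
(-343540 + x)/(-393024 + (157988 - 87826)) = (-343540 - 361434)/(-393024 + (157988 - 87826)) = -704974/(-393024 + 70162) = -704974/(-322862) = -704974*(-1/322862) = 352487/161431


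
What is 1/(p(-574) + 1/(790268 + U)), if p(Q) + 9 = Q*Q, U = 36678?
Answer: 826946/272451417783 ≈ 3.0352e-6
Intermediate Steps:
p(Q) = -9 + Q**2 (p(Q) = -9 + Q*Q = -9 + Q**2)
1/(p(-574) + 1/(790268 + U)) = 1/((-9 + (-574)**2) + 1/(790268 + 36678)) = 1/((-9 + 329476) + 1/826946) = 1/(329467 + 1/826946) = 1/(272451417783/826946) = 826946/272451417783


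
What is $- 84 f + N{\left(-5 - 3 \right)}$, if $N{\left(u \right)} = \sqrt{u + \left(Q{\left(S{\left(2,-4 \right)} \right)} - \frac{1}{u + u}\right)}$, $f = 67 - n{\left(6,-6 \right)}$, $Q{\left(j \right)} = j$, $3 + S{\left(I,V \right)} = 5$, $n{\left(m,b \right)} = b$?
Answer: $-6132 + \frac{i \sqrt{95}}{4} \approx -6132.0 + 2.4367 i$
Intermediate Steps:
$S{\left(I,V \right)} = 2$ ($S{\left(I,V \right)} = -3 + 5 = 2$)
$f = 73$ ($f = 67 - -6 = 67 + 6 = 73$)
$N{\left(u \right)} = \sqrt{2 + u - \frac{1}{2 u}}$ ($N{\left(u \right)} = \sqrt{u + \left(2 - \frac{1}{u + u}\right)} = \sqrt{u + \left(2 - \frac{1}{2 u}\right)} = \sqrt{2 + u - \frac{1}{2 u}}$)
$- 84 f + N{\left(-5 - 3 \right)} = \left(-84\right) 73 + \frac{\sqrt{8 - \frac{2}{-5 - 3} + 4 \left(-5 - 3\right)}}{2} = -6132 + \frac{\sqrt{8 - \frac{2}{-5 - 3} + 4 \left(-5 - 3\right)}}{2} = -6132 + \frac{\sqrt{8 - \frac{2}{-8} + 4 \left(-8\right)}}{2} = -6132 + \frac{\sqrt{8 - - \frac{1}{4} - 32}}{2} = -6132 + \frac{\sqrt{8 + \frac{1}{4} - 32}}{2} = -6132 + \frac{\sqrt{- \frac{95}{4}}}{2} = -6132 + \frac{\frac{1}{2} i \sqrt{95}}{2} = -6132 + \frac{i \sqrt{95}}{4}$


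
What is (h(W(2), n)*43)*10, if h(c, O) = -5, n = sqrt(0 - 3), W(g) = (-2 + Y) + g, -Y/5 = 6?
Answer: -2150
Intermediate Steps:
Y = -30 (Y = -5*6 = -30)
W(g) = -32 + g (W(g) = (-2 - 30) + g = -32 + g)
n = I*sqrt(3) (n = sqrt(-3) = I*sqrt(3) ≈ 1.732*I)
(h(W(2), n)*43)*10 = -5*43*10 = -215*10 = -2150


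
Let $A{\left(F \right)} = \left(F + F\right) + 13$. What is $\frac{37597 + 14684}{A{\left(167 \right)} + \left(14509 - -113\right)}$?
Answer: $\frac{52281}{14969} \approx 3.4926$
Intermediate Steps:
$A{\left(F \right)} = 13 + 2 F$ ($A{\left(F \right)} = 2 F + 13 = 13 + 2 F$)
$\frac{37597 + 14684}{A{\left(167 \right)} + \left(14509 - -113\right)} = \frac{37597 + 14684}{\left(13 + 2 \cdot 167\right) + \left(14509 - -113\right)} = \frac{52281}{\left(13 + 334\right) + \left(14509 + 113\right)} = \frac{52281}{347 + 14622} = \frac{52281}{14969}$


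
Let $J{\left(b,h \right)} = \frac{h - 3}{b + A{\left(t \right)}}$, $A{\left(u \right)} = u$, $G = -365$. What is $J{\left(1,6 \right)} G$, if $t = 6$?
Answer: $- \frac{1095}{7} \approx -156.43$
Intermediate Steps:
$J{\left(b,h \right)} = \frac{-3 + h}{6 + b}$ ($J{\left(b,h \right)} = \frac{h - 3}{b + 6} = \frac{-3 + h}{6 + b}$)
$J{\left(1,6 \right)} G = \frac{-3 + 6}{6 + 1} \left(-365\right) = \frac{1}{7} \cdot 3 \left(-365\right) = \frac{3}{7} \left(-365\right) = - \frac{1095}{7}$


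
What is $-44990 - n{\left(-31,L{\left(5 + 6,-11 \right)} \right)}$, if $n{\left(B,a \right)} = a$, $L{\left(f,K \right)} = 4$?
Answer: $-44994$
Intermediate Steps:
$-44990 - n{\left(-31,L{\left(5 + 6,-11 \right)} \right)} = -44990 - 4 = -44994$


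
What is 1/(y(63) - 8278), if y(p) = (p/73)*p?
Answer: -73/600325 ≈ -0.00012160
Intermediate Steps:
y(p) = p²/73 (y(p) = (p*(1/73))*p = (p/73)*p = p²/73)
1/(y(63) - 8278) = 1/((1/73)*63² - 8278) = 1/((1/73)*3969 - 8278) = 1/(3969/73 - 8278) = 1/(-600325/73) = -73/600325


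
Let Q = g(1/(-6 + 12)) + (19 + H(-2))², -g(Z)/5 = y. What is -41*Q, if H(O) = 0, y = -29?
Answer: -20746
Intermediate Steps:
g(Z) = 145 (g(Z) = -5*(-29) = 145)
Q = 506 (Q = 145 + (19 + 0)² = 145 + 19² = 145 + 361 = 506)
-41*Q = -41*506 = -20746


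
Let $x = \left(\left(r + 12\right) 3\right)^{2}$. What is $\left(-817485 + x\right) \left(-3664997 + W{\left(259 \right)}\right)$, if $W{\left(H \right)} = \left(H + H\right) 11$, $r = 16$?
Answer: $2965602029271$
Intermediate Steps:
$x = 7056$ ($x = \left(\left(16 + 12\right) 3\right)^{2} = \left(28 \cdot 3\right)^{2} = 84^{2} = 7056$)
$W{\left(H \right)} = 22 H$ ($W{\left(H \right)} = 2 H 11 = 22 H$)
$\left(-817485 + x\right) \left(-3664997 + W{\left(259 \right)}\right) = \left(-817485 + 7056\right) \left(-3664997 + 22 \cdot 259\right) = - 810429 \left(-3664997 + 5698\right) = \left(-810429\right) \left(-3659299\right) = 2965602029271$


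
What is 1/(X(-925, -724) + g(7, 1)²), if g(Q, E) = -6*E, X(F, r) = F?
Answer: -1/889 ≈ -0.0011249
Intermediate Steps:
1/(X(-925, -724) + g(7, 1)²) = 1/(-925 + (-6*1)²) = 1/(-925 + (-6)²) = 1/(-925 + 36) = 1/(-889) = -1/889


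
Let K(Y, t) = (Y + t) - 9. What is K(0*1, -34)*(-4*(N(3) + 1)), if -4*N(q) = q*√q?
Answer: 172 - 129*√3 ≈ -51.435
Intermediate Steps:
N(q) = -q^(3/2)/4 (N(q) = -q*√q/4 = -q^(3/2)/4)
K(Y, t) = -9 + Y + t
K(0*1, -34)*(-4*(N(3) + 1)) = (-9 + 0*1 - 34)*(-4*(-3*√3/4 + 1)) = (-9 + 0 - 34)*(-4*(-3*√3/4 + 1)) = -(-172)*(-3*√3/4 + 1) = -(-172)*(1 - 3*√3/4) = -43*(-4 + 3*√3) = 172 - 129*√3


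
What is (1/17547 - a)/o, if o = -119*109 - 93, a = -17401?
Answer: -76333837/57308502 ≈ -1.3320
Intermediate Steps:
o = -13064 (o = -12971 - 93 = -13064)
(1/17547 - a)/o = (1/17547 - 1*(-17401))/(-13064) = (1/17547 + 17401)*(-1/13064) = (305335348/17547)*(-1/13064) = -76333837/57308502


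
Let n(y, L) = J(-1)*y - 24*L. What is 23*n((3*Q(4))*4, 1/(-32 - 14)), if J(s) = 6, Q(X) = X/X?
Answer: 1668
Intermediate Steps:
Q(X) = 1
n(y, L) = -24*L + 6*y (n(y, L) = 6*y - 24*L = -24*L + 6*y)
23*n((3*Q(4))*4, 1/(-32 - 14)) = 23*(-24/(-32 - 14) + 6*((3*1)*4)) = 23*(-24/(-46) + 6*(3*4)) = 23*(-24*(-1/46) + 6*12) = 23*(12/23 + 72) = 23*(1668/23) = 1668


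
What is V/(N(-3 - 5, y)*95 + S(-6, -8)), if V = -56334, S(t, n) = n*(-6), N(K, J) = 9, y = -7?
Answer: -18778/301 ≈ -62.385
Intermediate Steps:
S(t, n) = -6*n
V/(N(-3 - 5, y)*95 + S(-6, -8)) = -56334/(9*95 - 6*(-8)) = -56334/(855 + 48) = -56334/903 = -56334*1/903 = -18778/301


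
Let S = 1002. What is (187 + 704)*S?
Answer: 892782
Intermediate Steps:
(187 + 704)*S = (187 + 704)*1002 = 891*1002 = 892782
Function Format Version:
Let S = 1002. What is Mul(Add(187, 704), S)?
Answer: 892782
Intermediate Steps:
Mul(Add(187, 704), S) = Mul(Add(187, 704), 1002) = Mul(891, 1002) = 892782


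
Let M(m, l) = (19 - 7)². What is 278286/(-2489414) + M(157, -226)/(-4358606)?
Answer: -303324376233/2712593699221 ≈ -0.11182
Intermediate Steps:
M(m, l) = 144 (M(m, l) = 12² = 144)
278286/(-2489414) + M(157, -226)/(-4358606) = 278286/(-2489414) + 144/(-4358606) = 278286*(-1/2489414) + 144*(-1/4358606) = -139143/1244707 - 72/2179303 = -303324376233/2712593699221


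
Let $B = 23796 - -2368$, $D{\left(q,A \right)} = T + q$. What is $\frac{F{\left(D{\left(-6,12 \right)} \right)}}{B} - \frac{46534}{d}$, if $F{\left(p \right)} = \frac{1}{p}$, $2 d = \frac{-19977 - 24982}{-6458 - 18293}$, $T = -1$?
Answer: $- \frac{421886192347023}{8234150932} \approx -51236.0$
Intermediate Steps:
$D{\left(q,A \right)} = -1 + q$
$B = 26164$ ($B = 23796 + 2368 = 26164$)
$d = \frac{44959}{49502}$ ($d = \frac{\left(-19977 - 24982\right) \frac{1}{-6458 - 18293}}{2} = \frac{\left(-44959\right) \frac{1}{-24751}}{2} = \frac{\left(-44959\right) \left(- \frac{1}{24751}\right)}{2} = \frac{1}{2} \cdot \frac{44959}{24751} = \frac{44959}{49502} \approx 0.90823$)
$\frac{F{\left(D{\left(-6,12 \right)} \right)}}{B} - \frac{46534}{d} = \frac{1}{\left(-1 - 6\right) 26164} - \frac{46534}{\frac{44959}{49502}} = \frac{1}{-7} \cdot \frac{1}{26164} - \frac{2303526068}{44959} = \left(- \frac{1}{7}\right) \frac{1}{26164} - \frac{2303526068}{44959} = - \frac{1}{183148} - \frac{2303526068}{44959} = - \frac{421886192347023}{8234150932}$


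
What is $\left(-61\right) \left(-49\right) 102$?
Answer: $304878$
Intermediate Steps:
$\left(-61\right) \left(-49\right) 102 = 2989 \cdot 102 = 304878$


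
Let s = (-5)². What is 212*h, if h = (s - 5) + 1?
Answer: 4452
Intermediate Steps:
s = 25
h = 21 (h = (25 - 5) + 1 = 20 + 1 = 21)
212*h = 212*21 = 4452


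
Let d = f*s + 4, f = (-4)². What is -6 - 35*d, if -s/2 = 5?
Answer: 5454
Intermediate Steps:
s = -10 (s = -2*5 = -10)
f = 16
d = -156 (d = 16*(-10) + 4 = -160 + 4 = -156)
-6 - 35*d = -6 - 35*(-156) = -6 + 5460 = 5454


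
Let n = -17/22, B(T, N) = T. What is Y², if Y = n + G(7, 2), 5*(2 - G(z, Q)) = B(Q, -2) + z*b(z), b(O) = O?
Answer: 974169/12100 ≈ 80.510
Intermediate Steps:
n = -17/22 (n = -17*1/22 = -17/22 ≈ -0.77273)
G(z, Q) = 2 - Q/5 - z²/5 (G(z, Q) = 2 - (Q + z*z)/5 = 2 - (Q + z²)/5 = 2 + (-Q/5 - z²/5) = 2 - Q/5 - z²/5)
Y = -987/110 (Y = -17/22 + (2 - ⅕*2 - ⅕*7²) = -17/22 + (2 - ⅖ - ⅕*49) = -17/22 + (2 - ⅖ - 49/5) = -17/22 - 41/5 = -987/110 ≈ -8.9727)
Y² = (-987/110)² = 974169/12100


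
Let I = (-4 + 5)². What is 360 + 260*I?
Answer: 620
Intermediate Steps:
I = 1 (I = 1² = 1)
360 + 260*I = 360 + 260*1 = 360 + 260 = 620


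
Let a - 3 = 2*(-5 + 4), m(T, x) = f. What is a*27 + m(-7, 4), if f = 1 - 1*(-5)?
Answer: 33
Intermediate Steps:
f = 6 (f = 1 + 5 = 6)
m(T, x) = 6
a = 1 (a = 3 + 2*(-5 + 4) = 3 + 2*(-1) = 3 - 2 = 1)
a*27 + m(-7, 4) = 1*27 + 6 = 27 + 6 = 33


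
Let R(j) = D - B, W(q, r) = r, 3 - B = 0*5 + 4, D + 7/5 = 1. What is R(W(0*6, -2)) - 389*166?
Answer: -322867/5 ≈ -64573.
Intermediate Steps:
D = -⅖ (D = -7/5 + 1 = -⅖ ≈ -0.40000)
B = -1 (B = 3 - (0*5 + 4) = 3 - (0 + 4) = 3 - 1*4 = 3 - 4 = -1)
R(j) = ⅗ (R(j) = -⅖ - 1*(-1) = -⅖ + 1 = ⅗)
R(W(0*6, -2)) - 389*166 = ⅗ - 389*166 = ⅗ - 64574 = -322867/5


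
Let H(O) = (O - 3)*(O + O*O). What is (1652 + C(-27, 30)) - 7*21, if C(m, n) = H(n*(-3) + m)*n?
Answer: -48857695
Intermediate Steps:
H(O) = (-3 + O)*(O + O²)
C(m, n) = n*(m - 3*n)*(-3 + (m - 3*n)² - 2*m + 6*n) (C(m, n) = ((n*(-3) + m)*(-3 + (n*(-3) + m)² - 2*(n*(-3) + m)))*n = ((-3*n + m)*(-3 + (-3*n + m)² - 2*(-3*n + m)))*n = ((m - 3*n)*(-3 + (m - 3*n)² - 2*(m - 3*n)))*n = ((m - 3*n)*(-3 + (m - 3*n)² + (-2*m + 6*n)))*n = ((m - 3*n)*(-3 + (m - 3*n)² - 2*m + 6*n))*n = n*(m - 3*n)*(-3 + (m - 3*n)² - 2*m + 6*n))
(1652 + C(-27, 30)) - 7*21 = (1652 - 1*30*(-27 - 3*30)*(3 - (-27 - 3*30)² - 6*30 + 2*(-27))) - 7*21 = (1652 - 1*30*(-27 - 90)*(3 - (-27 - 90)² - 180 - 54)) - 147 = (1652 - 1*30*(-117)*(3 - 1*(-117)² - 180 - 54)) - 147 = (1652 - 1*30*(-117)*(3 - 1*13689 - 180 - 54)) - 147 = (1652 - 1*30*(-117)*(3 - 13689 - 180 - 54)) - 147 = (1652 - 1*30*(-117)*(-13920)) - 147 = (1652 - 48859200) - 147 = -48857548 - 147 = -48857695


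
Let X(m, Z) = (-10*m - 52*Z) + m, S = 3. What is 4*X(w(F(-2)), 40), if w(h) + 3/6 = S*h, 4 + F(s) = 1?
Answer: -7978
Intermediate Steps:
F(s) = -3 (F(s) = -4 + 1 = -3)
w(h) = -1/2 + 3*h
X(m, Z) = -52*Z - 9*m (X(m, Z) = (-52*Z - 10*m) + m = -52*Z - 9*m)
4*X(w(F(-2)), 40) = 4*(-52*40 - 9*(-1/2 + 3*(-3))) = 4*(-2080 - 9*(-1/2 - 9)) = 4*(-2080 - 9*(-19/2)) = 4*(-2080 + 171/2) = 4*(-3989/2) = -7978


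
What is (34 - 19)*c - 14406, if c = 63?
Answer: -13461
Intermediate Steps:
(34 - 19)*c - 14406 = (34 - 19)*63 - 14406 = 15*63 - 14406 = 945 - 14406 = -13461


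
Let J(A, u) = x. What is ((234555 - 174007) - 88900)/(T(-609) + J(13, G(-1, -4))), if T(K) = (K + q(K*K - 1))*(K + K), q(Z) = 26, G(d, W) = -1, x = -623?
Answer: -28352/709471 ≈ -0.039962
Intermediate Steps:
J(A, u) = -623
T(K) = 2*K*(26 + K) (T(K) = (K + 26)*(K + K) = (26 + K)*(2*K) = 2*K*(26 + K))
((234555 - 174007) - 88900)/(T(-609) + J(13, G(-1, -4))) = ((234555 - 174007) - 88900)/(2*(-609)*(26 - 609) - 623) = (60548 - 88900)/(2*(-609)*(-583) - 623) = -28352/(710094 - 623) = -28352/709471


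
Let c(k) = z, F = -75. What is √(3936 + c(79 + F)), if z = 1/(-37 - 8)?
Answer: √885595/15 ≈ 62.737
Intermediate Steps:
z = -1/45 (z = 1/(-45) = -1/45 ≈ -0.022222)
c(k) = -1/45
√(3936 + c(79 + F)) = √(3936 - 1/45) = √(177119/45) = √885595/15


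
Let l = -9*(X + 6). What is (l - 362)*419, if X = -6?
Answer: -151678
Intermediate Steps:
l = 0 (l = -9*(-6 + 6) = -9*0 = 0)
(l - 362)*419 = (0 - 362)*419 = -362*419 = -151678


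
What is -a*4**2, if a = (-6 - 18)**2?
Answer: -9216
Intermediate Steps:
a = 576 (a = (-24)**2 = 576)
-a*4**2 = -1*576*4**2 = -576*16 = -9216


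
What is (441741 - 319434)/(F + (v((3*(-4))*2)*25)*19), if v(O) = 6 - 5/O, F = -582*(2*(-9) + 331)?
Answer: -2935368/4301209 ≈ -0.68245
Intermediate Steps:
F = -182166 (F = -582*(-18 + 331) = -582*313 = -182166)
(441741 - 319434)/(F + (v((3*(-4))*2)*25)*19) = (441741 - 319434)/(-182166 + ((6 - 5/((3*(-4))*2))*25)*19) = 122307/(-182166 + ((6 - 5/((-12*2)))*25)*19) = 122307/(-182166 + ((6 - 5/(-24))*25)*19) = 122307/(-182166 + ((6 - 5*(-1/24))*25)*19) = 122307/(-182166 + ((6 + 5/24)*25)*19) = 122307/(-182166 + ((149/24)*25)*19) = 122307/(-182166 + (3725/24)*19) = 122307/(-182166 + 70775/24) = 122307/(-4301209/24) = 122307*(-24/4301209) = -2935368/4301209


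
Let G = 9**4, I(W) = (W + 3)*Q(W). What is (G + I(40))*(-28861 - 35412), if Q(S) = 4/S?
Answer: -4219715269/10 ≈ -4.2197e+8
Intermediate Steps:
I(W) = 4*(3 + W)/W (I(W) = (W + 3)*(4/W) = (3 + W)*(4/W) = 4*(3 + W)/W)
G = 6561
(G + I(40))*(-28861 - 35412) = (6561 + (4 + 12/40))*(-28861 - 35412) = (6561 + (4 + 12*(1/40)))*(-64273) = (6561 + (4 + 3/10))*(-64273) = (6561 + 43/10)*(-64273) = (65653/10)*(-64273) = -4219715269/10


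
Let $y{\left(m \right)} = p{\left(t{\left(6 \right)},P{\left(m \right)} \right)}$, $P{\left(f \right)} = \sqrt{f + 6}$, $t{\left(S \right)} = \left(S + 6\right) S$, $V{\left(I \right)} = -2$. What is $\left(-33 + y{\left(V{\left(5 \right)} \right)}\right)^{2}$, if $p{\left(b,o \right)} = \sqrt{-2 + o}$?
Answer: $1089$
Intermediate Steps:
$t{\left(S \right)} = S \left(6 + S\right)$ ($t{\left(S \right)} = \left(6 + S\right) S = S \left(6 + S\right)$)
$P{\left(f \right)} = \sqrt{6 + f}$
$y{\left(m \right)} = \sqrt{-2 + \sqrt{6 + m}}$
$\left(-33 + y{\left(V{\left(5 \right)} \right)}\right)^{2} = \left(-33 + \sqrt{-2 + \sqrt{6 - 2}}\right)^{2} = \left(-33 + \sqrt{-2 + \sqrt{4}}\right)^{2} = \left(-33 + \sqrt{-2 + 2}\right)^{2} = \left(-33 + \sqrt{0}\right)^{2} = \left(-33 + 0\right)^{2} = \left(-33\right)^{2} = 1089$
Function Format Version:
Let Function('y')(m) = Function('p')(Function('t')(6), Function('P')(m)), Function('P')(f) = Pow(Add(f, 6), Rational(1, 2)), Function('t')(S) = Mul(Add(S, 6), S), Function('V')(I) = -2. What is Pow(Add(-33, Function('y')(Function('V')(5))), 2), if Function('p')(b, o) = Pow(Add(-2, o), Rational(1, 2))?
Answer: 1089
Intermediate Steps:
Function('t')(S) = Mul(S, Add(6, S)) (Function('t')(S) = Mul(Add(6, S), S) = Mul(S, Add(6, S)))
Function('P')(f) = Pow(Add(6, f), Rational(1, 2))
Function('y')(m) = Pow(Add(-2, Pow(Add(6, m), Rational(1, 2))), Rational(1, 2))
Pow(Add(-33, Function('y')(Function('V')(5))), 2) = Pow(Add(-33, Pow(Add(-2, Pow(Add(6, -2), Rational(1, 2))), Rational(1, 2))), 2) = Pow(Add(-33, Pow(Add(-2, Pow(4, Rational(1, 2))), Rational(1, 2))), 2) = Pow(Add(-33, Pow(Add(-2, 2), Rational(1, 2))), 2) = Pow(Add(-33, Pow(0, Rational(1, 2))), 2) = Pow(Add(-33, 0), 2) = Pow(-33, 2) = 1089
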